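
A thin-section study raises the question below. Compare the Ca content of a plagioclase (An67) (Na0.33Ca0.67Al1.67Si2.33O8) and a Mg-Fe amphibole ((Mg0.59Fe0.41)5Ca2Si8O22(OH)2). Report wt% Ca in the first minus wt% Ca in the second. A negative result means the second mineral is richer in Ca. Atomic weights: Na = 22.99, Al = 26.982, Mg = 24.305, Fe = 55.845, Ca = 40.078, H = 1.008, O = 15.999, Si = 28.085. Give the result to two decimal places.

M(Na0.33Ca0.67Al1.67Si2.33O8) = 272.929 g/mol, so wt% Ca = 26.852/272.929 × 100 = 9.84%.
M((Mg0.59Fe0.41)5Ca2Si8O22(OH)2) = 877.010 g/mol, so wt% Ca = 80.156/877.010 × 100 = 9.14%.
9.84 − 9.14 = 0.70 pp.

0.70 percentage points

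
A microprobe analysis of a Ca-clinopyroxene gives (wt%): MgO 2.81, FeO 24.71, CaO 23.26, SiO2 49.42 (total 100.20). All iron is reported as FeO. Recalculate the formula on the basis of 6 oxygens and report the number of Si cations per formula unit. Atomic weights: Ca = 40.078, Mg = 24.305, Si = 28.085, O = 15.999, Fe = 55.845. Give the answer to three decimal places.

MgO: 2.81/40.304 = 0.06972 mol → 0.06972 mol Mg, 0.06972 mol O.
FeO: 24.71/71.844 = 0.34394 mol → 0.34394 mol Fe, 0.34394 mol O.
CaO: 23.26/56.077 = 0.41479 mol → 0.41479 mol Ca, 0.41479 mol O.
SiO2: 49.42/60.083 = 0.82253 mol → 0.82253 mol Si, 1.64506 mol O.
Total oxygen = 2.47351 mol. Normalization factor = 6/2.47351 = 2.42570.
Si per 6 O = 0.82253 × 2.42570 = 1.995.

1.995 Si apfu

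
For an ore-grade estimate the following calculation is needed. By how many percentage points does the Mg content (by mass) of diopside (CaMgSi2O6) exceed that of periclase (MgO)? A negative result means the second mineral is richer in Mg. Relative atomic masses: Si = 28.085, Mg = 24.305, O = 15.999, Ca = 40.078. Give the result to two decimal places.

M(CaMgSi2O6) = 216.547 g/mol, so wt% Mg = 24.305/216.547 × 100 = 11.22%.
M(MgO) = 40.304 g/mol, so wt% Mg = 24.305/40.304 × 100 = 60.30%.
11.22 − 60.30 = -49.08 pp.

-49.08 percentage points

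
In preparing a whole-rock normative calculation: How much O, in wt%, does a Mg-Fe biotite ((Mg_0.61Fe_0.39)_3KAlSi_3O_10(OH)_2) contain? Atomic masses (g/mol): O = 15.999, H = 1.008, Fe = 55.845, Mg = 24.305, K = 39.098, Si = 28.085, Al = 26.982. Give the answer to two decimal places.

Molar mass of (Mg_0.61Fe_0.39)_3KAlSi_3O_10(OH)_2: 1.83×24.305 + 1.17×55.845 + 1×39.098 + 1×26.982 + 3×28.085 + 12×15.999 + 2×1.008 = 454.156 g/mol.
Mass of O per formula unit: 12 × 15.999 = 191.988 g.
Weight fraction O = 191.988 / 454.156 = 0.4227.

42.27 wt%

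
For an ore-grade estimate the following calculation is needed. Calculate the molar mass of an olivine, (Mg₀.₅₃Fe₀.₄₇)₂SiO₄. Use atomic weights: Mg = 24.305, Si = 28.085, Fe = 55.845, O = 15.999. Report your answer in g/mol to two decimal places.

Mg: 1.06 × 24.305 = 25.7633
Fe: 0.94 × 55.845 = 52.4943
Si: 1 × 28.085 = 28.0850
O: 4 × 15.999 = 63.9960
Summing the contributions gives the formula mass.

170.34 g/mol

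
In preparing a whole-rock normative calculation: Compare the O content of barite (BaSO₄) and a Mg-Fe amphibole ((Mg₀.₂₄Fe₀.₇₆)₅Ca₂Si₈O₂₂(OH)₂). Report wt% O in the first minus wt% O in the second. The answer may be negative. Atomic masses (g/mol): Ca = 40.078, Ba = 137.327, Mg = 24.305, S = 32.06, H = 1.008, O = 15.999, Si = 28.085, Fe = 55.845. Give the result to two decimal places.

First mineral: 63.996 g O in 233.383 g formula = 27.42 wt% O.
Second mineral: 383.976 g O in 932.205 g formula = 41.19 wt% O.
27.42% − 41.19% gives a difference of -13.77 percentage points.

-13.77 percentage points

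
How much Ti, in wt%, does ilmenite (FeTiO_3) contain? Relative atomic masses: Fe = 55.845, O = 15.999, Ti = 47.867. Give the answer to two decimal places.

31.55 wt%

M(FeTiO_3) = 151.709 g/mol.
Ti contributes 1 × 47.867 = 47.867 g per mole.
47.867/151.709 = 0.3155 → 31.55%.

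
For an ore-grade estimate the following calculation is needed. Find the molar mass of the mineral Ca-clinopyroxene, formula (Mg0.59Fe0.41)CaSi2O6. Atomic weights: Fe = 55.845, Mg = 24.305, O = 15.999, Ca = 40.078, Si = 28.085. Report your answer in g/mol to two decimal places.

M = 0.59×24.305 + 0.41×55.845 + 1×40.078 + 2×28.085 + 6×15.999

229.48 g/mol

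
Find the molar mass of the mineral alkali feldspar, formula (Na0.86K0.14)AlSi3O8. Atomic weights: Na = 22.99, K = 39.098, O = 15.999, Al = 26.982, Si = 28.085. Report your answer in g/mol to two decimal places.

Na: 0.86 × 22.99 = 19.7714
K: 0.14 × 39.098 = 5.4737
Al: 1 × 26.982 = 26.9820
Si: 3 × 28.085 = 84.2550
O: 8 × 15.999 = 127.9920
Summing the contributions gives the formula mass.

264.47 g/mol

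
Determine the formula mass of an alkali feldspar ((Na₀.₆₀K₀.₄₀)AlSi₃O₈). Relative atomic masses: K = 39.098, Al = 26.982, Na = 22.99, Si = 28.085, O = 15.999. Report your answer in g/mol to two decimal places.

268.66 g/mol

Na: 0.60 × 22.99 = 13.7940
K: 0.40 × 39.098 = 15.6392
Al: 1 × 26.982 = 26.9820
Si: 3 × 28.085 = 84.2550
O: 8 × 15.999 = 127.9920
Summing the contributions gives the formula mass.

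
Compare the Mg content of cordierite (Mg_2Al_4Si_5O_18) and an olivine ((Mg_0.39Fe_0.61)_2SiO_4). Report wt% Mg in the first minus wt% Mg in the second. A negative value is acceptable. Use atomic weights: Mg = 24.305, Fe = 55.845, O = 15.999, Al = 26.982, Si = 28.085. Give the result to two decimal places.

-2.27 percentage points

Mg in Mg_2Al_4Si_5O_18: molar mass 584.945 g/mol; 2×24.305 = 48.610 g → 8.31 wt%.
Mg in (Mg_0.39Fe_0.61)_2SiO_4: molar mass 179.170 g/mol; 0.78×24.305 = 18.958 g → 10.58 wt%.
Difference = 8.31 − 10.58 = -2.27 percentage points.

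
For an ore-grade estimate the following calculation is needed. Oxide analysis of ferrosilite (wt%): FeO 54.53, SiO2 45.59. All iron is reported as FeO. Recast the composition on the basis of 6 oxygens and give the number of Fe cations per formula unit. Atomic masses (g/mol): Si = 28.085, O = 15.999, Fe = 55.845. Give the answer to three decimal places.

FeO: 54.53/71.844 = 0.75901 mol → 0.75901 mol Fe, 0.75901 mol O.
SiO2: 45.59/60.083 = 0.75878 mol → 0.75878 mol Si, 1.51756 mol O.
Total oxygen = 2.27657 mol. Normalization factor = 6/2.27657 = 2.63554.
Fe per 6 O = 0.75901 × 2.63554 = 2.000.

2.000 Fe apfu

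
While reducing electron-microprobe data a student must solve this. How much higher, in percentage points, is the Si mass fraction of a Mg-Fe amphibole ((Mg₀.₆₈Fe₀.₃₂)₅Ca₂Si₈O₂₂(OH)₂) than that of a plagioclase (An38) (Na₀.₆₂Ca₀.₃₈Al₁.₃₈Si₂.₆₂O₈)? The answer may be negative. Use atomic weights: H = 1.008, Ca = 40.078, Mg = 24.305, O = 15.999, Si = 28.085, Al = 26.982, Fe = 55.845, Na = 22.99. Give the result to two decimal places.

M((Mg₀.₆₈Fe₀.₃₂)₅Ca₂Si₈O₂₂(OH)₂) = 862.817 g/mol, so wt% Si = 224.680/862.817 × 100 = 26.04%.
M(Na₀.₆₂Ca₀.₃₈Al₁.₃₈Si₂.₆₂O₈) = 268.293 g/mol, so wt% Si = 73.583/268.293 × 100 = 27.43%.
26.04 − 27.43 = -1.39 pp.

-1.39 percentage points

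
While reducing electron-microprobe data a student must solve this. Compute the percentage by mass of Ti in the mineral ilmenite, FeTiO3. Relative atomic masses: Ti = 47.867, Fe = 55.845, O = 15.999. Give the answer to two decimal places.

31.55 wt%

Formula mass = 1*55.845 + 1*47.867 + 3*15.999 = 151.709 g/mol, of which 47.867 g is Ti.
So Ti makes up 47.867/151.709 = 0.3155 of the mass, i.e. 31.55%.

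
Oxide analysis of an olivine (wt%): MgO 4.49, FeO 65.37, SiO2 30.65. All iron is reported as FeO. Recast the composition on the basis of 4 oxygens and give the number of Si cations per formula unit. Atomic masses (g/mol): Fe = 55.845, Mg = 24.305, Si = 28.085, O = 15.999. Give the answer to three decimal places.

4.49 wt% MgO ÷ 40.304 g/mol = 0.11140 mol, giving 0.11140 Mg and 0.11140 O.
65.37 wt% FeO ÷ 71.844 g/mol = 0.90989 mol, giving 0.90989 Fe and 0.90989 O.
30.65 wt% SiO2 ÷ 60.083 g/mol = 0.51013 mol, giving 0.51013 Si and 1.02026 O.
Oxygen sums to 2.04155; scaling by 4/2.04155 = 1.95930 puts the formula on 4 O.
Si: 0.51013 × 1.95930 = 0.999 atoms per formula unit.

0.999 Si apfu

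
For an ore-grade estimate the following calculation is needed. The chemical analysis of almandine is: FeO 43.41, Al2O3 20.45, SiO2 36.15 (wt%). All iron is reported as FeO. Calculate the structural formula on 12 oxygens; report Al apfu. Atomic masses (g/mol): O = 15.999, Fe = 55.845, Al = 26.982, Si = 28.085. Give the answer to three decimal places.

1.998 Al apfu

FeO: 43.41/71.844 = 0.60423 mol → 0.60423 mol Fe, 0.60423 mol O.
Al2O3: 20.45/101.961 = 0.20057 mol → 0.40114 mol Al, 0.60171 mol O.
SiO2: 36.15/60.083 = 0.60167 mol → 0.60167 mol Si, 1.20334 mol O.
Total oxygen = 2.40928 mol. Normalization factor = 12/2.40928 = 4.98074.
Al per 12 O = 0.40114 × 4.98074 = 1.998.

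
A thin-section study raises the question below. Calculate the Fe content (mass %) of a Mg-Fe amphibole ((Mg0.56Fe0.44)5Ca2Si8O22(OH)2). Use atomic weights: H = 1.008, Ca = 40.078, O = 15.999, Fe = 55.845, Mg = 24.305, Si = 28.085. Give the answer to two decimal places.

Molar mass of (Mg0.56Fe0.44)5Ca2Si8O22(OH)2: 2.80·24.305 + 2.20·55.845 + 2·40.078 + 8·28.085 + 24·15.999 + 2·1.008 = 881.741 g/mol.
Mass of Fe per formula unit: 2.20 × 55.845 = 122.859 g.
Weight fraction Fe = 122.859 / 881.741 = 0.1393.

13.93 mass %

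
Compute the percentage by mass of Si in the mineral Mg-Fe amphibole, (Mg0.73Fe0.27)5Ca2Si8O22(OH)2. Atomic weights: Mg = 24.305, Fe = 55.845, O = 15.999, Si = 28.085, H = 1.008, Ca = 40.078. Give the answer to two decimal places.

Formula mass = 3.65×24.305 + 1.35×55.845 + 2×40.078 + 8×28.085 + 24×15.999 + 2×1.008 = 854.932 g/mol, of which 224.680 g is Si.
So Si makes up 224.680/854.932 = 0.2628 of the mass, i.e. 26.28%.

26.28 wt%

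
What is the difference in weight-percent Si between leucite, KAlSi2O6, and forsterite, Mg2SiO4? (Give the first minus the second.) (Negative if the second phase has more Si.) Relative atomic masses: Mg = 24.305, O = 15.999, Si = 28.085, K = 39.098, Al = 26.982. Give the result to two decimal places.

M(KAlSi2O6) = 218.244 g/mol, so wt% Si = 56.170/218.244 × 100 = 25.74%.
M(Mg2SiO4) = 140.691 g/mol, so wt% Si = 28.085/140.691 × 100 = 19.96%.
25.74 − 19.96 = 5.78 pp.

5.78 percentage points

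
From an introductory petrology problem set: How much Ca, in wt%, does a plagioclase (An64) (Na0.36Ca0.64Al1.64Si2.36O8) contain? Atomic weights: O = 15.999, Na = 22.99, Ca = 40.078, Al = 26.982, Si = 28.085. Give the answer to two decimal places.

M(Na0.36Ca0.64Al1.64Si2.36O8) = 272.449 g/mol.
Ca contributes 0.64 × 40.078 = 25.650 g per mole.
25.650/272.449 = 0.0941 → 9.41%.

9.41 wt%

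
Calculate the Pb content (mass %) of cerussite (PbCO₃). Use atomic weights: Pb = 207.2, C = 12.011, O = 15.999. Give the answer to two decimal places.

77.54 mass %

Formula mass = 1*207.2 + 1*12.011 + 3*15.999 = 267.208 g/mol, of which 207.200 g is Pb.
So Pb makes up 207.200/267.208 = 0.7754 of the mass, i.e. 77.54%.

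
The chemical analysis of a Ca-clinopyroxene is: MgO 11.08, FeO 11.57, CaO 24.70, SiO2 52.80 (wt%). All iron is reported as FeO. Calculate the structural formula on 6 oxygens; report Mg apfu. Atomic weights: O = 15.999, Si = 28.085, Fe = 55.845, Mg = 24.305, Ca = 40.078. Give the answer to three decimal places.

0.626 Mg apfu

11.08 wt% MgO ÷ 40.304 g/mol = 0.27491 mol, giving 0.27491 Mg and 0.27491 O.
11.57 wt% FeO ÷ 71.844 g/mol = 0.16104 mol, giving 0.16104 Fe and 0.16104 O.
24.70 wt% CaO ÷ 56.077 g/mol = 0.44047 mol, giving 0.44047 Ca and 0.44047 O.
52.80 wt% SiO2 ÷ 60.083 g/mol = 0.87878 mol, giving 0.87878 Si and 1.75756 O.
Oxygen sums to 2.63398; scaling by 6/2.63398 = 2.27792 puts the formula on 6 O.
Mg: 0.27491 × 2.27792 = 0.626 atoms per formula unit.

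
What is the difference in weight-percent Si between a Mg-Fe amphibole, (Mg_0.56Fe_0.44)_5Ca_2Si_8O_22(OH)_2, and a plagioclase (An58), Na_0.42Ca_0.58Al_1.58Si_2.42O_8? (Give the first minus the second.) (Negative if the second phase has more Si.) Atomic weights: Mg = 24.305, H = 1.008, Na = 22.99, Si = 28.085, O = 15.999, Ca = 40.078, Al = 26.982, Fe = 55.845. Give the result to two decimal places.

Si in (Mg_0.56Fe_0.44)_5Ca_2Si_8O_22(OH)_2: molar mass 881.741 g/mol; 8×28.085 = 224.680 g → 25.48 wt%.
Si in Na_0.42Ca_0.58Al_1.58Si_2.42O_8: molar mass 271.490 g/mol; 2.42×28.085 = 67.966 g → 25.03 wt%.
Difference = 25.48 − 25.03 = 0.45 percentage points.

0.45 percentage points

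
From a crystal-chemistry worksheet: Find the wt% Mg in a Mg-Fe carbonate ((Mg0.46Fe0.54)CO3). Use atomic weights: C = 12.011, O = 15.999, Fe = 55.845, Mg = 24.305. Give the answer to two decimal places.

Molar mass of (Mg0.46Fe0.54)CO3: 0.46×24.305 + 0.54×55.845 + 1×12.011 + 3×15.999 = 101.345 g/mol.
Mass of Mg per formula unit: 0.46 × 24.305 = 11.180 g.
Weight fraction Mg = 11.180 / 101.345 = 0.1103.

11.03 weight percent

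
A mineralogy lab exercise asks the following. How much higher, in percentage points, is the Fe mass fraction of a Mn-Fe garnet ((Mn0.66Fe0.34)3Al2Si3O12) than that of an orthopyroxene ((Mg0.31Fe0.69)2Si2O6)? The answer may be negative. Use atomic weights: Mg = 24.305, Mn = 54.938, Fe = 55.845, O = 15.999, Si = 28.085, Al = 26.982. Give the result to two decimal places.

-20.06 percentage points

M((Mn0.66Fe0.34)3Al2Si3O12) = 495.946 g/mol, so wt% Fe = 56.962/495.946 × 100 = 11.49%.
M((Mg0.31Fe0.69)2Si2O6) = 244.299 g/mol, so wt% Fe = 77.066/244.299 × 100 = 31.55%.
11.49 − 31.55 = -20.06 pp.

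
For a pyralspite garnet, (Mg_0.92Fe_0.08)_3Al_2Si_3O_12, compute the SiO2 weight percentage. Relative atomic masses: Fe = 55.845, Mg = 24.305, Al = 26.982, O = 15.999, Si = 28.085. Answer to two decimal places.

43.89 wt%

M((Mg_0.92Fe_0.08)_3Al_2Si_3O_12) = 410.692 g/mol; M(SiO2) = 60.083 g/mol.
Moles SiO2 per formula unit = 3 Si ÷ 1 = 3.0000.
SiO2 fraction = (3.0000 × 60.083) / 410.692 = 180.249/410.692 = 0.4389.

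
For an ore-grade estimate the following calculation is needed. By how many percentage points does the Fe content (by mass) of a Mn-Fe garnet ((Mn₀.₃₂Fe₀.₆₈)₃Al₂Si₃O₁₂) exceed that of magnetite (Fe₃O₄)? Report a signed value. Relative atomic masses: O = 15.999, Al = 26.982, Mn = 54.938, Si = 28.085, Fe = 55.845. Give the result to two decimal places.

-49.43 percentage points

First mineral: 113.924 g Fe in 496.871 g formula = 22.93 wt% Fe.
Second mineral: 167.535 g Fe in 231.531 g formula = 72.36 wt% Fe.
22.93% − 72.36% gives a difference of -49.43 percentage points.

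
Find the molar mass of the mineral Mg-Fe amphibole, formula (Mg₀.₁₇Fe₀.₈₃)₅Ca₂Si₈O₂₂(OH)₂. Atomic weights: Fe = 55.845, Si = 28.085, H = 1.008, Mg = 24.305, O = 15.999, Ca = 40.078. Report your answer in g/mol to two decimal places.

M = 0.85*24.305 + 4.15*55.845 + 2*40.078 + 8*28.085 + 24*15.999 + 2*1.008

943.24 g/mol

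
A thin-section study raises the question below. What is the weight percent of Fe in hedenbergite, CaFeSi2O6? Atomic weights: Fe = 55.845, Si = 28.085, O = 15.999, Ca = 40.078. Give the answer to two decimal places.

Molar mass of CaFeSi2O6: 1*40.078 + 1*55.845 + 2*28.085 + 6*15.999 = 248.087 g/mol.
Mass of Fe per formula unit: 1 × 55.845 = 55.845 g.
Weight fraction Fe = 55.845 / 248.087 = 0.2251.

22.51 mass %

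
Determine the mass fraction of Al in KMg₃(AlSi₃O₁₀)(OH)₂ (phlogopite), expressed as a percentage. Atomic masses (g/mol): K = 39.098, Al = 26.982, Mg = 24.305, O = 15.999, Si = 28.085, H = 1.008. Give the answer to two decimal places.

Formula mass = 1*39.098 + 3*24.305 + 1*26.982 + 3*28.085 + 12*15.999 + 2*1.008 = 417.254 g/mol, of which 26.982 g is Al.
So Al makes up 26.982/417.254 = 0.0647 of the mass, i.e. 6.47%.

6.47 wt%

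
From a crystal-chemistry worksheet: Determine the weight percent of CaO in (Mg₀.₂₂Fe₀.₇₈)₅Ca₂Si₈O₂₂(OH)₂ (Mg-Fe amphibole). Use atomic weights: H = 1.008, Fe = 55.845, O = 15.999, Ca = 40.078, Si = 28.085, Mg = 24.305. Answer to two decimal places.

11.99 wt%

M((Mg₀.₂₂Fe₀.₇₈)₅Ca₂Si₈O₂₂(OH)₂) = 935.359 g/mol; M(CaO) = 56.077 g/mol.
Moles CaO per formula unit = 2 Ca ÷ 1 = 2.0000.
CaO fraction = (2.0000 × 56.077) / 935.359 = 112.154/935.359 = 0.1199.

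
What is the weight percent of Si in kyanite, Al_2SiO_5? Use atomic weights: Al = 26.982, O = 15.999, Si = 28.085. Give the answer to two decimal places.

17.33 mass %

Molar mass of Al_2SiO_5: 2×26.982 + 1×28.085 + 5×15.999 = 162.044 g/mol.
Mass of Si per formula unit: 1 × 28.085 = 28.085 g.
Weight fraction Si = 28.085 / 162.044 = 0.1733.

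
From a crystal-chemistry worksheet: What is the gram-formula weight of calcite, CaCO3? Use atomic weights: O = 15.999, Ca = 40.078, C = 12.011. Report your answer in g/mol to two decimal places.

100.09 g/mol

M = 1*40.078 + 1*12.011 + 3*15.999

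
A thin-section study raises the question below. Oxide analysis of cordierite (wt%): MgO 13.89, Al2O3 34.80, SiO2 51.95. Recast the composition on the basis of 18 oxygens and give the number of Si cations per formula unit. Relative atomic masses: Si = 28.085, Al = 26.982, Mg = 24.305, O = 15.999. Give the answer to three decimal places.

MgO (M=40.304): mol = 0.34463; Mg = 0.34463, O = 0.34463.
Al2O3 (M=101.961): mol = 0.34131; Al = 0.68262, O = 1.02393.
SiO2 (M=60.083): mol = 0.86464; Si = 0.86464, O = 1.72928.
ΣO = 3.09784; factor = 18/ΣO = 5.81050.
Si apfu = 0.86464 × 5.81050 = 5.024.

5.024 Si apfu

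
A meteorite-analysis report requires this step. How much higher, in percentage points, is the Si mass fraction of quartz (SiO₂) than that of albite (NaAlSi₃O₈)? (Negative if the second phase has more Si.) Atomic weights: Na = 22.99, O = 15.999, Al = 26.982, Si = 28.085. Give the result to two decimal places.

14.61 percentage points

M(SiO₂) = 60.083 g/mol, so wt% Si = 28.085/60.083 × 100 = 46.74%.
M(NaAlSi₃O₈) = 262.219 g/mol, so wt% Si = 84.255/262.219 × 100 = 32.13%.
46.74 − 32.13 = 14.61 pp.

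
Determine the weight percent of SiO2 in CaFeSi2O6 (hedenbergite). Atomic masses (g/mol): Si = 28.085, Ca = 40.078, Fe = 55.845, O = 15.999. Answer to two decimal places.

48.44 wt%

Formula mass = 248.087 g/mol.
2 Si → 2.0000 mol SiO2 per formula unit; M(SiO2) = 60.083, so SiO2 mass = 120.166 g.
120.166/248.087 × 100 = 48.44 wt%.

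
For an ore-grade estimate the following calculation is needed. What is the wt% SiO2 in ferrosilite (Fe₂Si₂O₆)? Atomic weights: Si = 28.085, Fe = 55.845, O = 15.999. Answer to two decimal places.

45.54 wt%

Molar mass of Fe₂Si₂O₆ = 2×55.845 + 2×28.085 + 6×15.999 = 263.854 g/mol.
Each formula unit contains 2 Si, equivalent to 2/1 = 2.0000 mol SiO2.
M(SiO2) = 1×28.085 + 2×15.999 = 60.083 g/mol.
Mass of SiO2 per formula unit = 2.0000 × 60.083 = 120.166 g.
SiO2 wt% = 120.166 / 263.854 × 100 = 45.54%.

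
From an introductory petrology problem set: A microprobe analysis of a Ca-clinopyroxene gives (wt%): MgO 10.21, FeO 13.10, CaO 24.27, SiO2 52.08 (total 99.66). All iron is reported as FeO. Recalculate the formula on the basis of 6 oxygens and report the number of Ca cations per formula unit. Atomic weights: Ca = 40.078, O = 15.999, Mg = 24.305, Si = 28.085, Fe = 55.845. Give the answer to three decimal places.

0.998 Ca apfu

MgO: 10.21/40.304 = 0.25332 mol → 0.25332 mol Mg, 0.25332 mol O.
FeO: 13.10/71.844 = 0.18234 mol → 0.18234 mol Fe, 0.18234 mol O.
CaO: 24.27/56.077 = 0.43280 mol → 0.43280 mol Ca, 0.43280 mol O.
SiO2: 52.08/60.083 = 0.86680 mol → 0.86680 mol Si, 1.73360 mol O.
Total oxygen = 2.60206 mol. Normalization factor = 6/2.60206 = 2.30587.
Ca per 6 O = 0.43280 × 2.30587 = 0.998.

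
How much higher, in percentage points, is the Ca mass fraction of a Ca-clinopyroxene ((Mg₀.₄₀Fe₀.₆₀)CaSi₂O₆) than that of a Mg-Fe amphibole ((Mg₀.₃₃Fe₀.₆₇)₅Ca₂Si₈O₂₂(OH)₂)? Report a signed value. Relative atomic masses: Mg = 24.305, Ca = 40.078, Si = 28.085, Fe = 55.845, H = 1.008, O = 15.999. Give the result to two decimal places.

8.29 percentage points

Ca in (Mg₀.₄₀Fe₀.₆₀)CaSi₂O₆: molar mass 235.471 g/mol; 1×40.078 = 40.078 g → 17.02 wt%.
Ca in (Mg₀.₃₃Fe₀.₆₇)₅Ca₂Si₈O₂₂(OH)₂: molar mass 918.012 g/mol; 2×40.078 = 80.156 g → 8.73 wt%.
Difference = 17.02 − 8.73 = 8.29 percentage points.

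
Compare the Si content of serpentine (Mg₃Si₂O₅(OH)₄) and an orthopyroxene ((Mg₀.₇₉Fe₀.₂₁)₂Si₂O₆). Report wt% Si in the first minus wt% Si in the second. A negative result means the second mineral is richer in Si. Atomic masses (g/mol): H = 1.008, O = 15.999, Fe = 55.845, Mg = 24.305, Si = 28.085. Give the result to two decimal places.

M(Mg₃Si₂O₅(OH)₄) = 277.108 g/mol, so wt% Si = 56.170/277.108 × 100 = 20.27%.
M((Mg₀.₇₉Fe₀.₂₁)₂Si₂O₆) = 214.021 g/mol, so wt% Si = 56.170/214.021 × 100 = 26.25%.
20.27 − 26.25 = -5.98 pp.

-5.98 percentage points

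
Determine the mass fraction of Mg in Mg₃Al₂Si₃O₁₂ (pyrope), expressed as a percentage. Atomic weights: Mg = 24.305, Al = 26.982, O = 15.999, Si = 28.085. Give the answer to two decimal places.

18.09 mass %

Molar mass of Mg₃Al₂Si₃O₁₂: 3*24.305 + 2*26.982 + 3*28.085 + 12*15.999 = 403.122 g/mol.
Mass of Mg per formula unit: 3 × 24.305 = 72.915 g.
Weight fraction Mg = 72.915 / 403.122 = 0.1809.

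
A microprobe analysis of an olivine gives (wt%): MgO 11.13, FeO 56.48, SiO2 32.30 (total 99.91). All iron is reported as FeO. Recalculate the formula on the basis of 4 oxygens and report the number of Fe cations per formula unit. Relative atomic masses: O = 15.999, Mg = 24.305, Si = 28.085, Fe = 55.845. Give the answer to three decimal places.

1.471 Fe apfu

MgO (M=40.304): mol = 0.27615; Mg = 0.27615, O = 0.27615.
FeO (M=71.844): mol = 0.78615; Fe = 0.78615, O = 0.78615.
SiO2 (M=60.083): mol = 0.53759; Si = 0.53759, O = 1.07518.
ΣO = 2.13748; factor = 4/ΣO = 1.87136.
Fe apfu = 0.78615 × 1.87136 = 1.471.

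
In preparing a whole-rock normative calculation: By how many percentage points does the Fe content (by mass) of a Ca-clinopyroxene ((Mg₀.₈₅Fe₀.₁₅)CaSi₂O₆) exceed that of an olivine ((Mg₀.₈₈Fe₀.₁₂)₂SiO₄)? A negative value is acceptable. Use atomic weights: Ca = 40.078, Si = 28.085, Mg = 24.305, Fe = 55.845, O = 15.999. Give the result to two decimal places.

Fe in (Mg₀.₈₅Fe₀.₁₅)CaSi₂O₆: molar mass 221.278 g/mol; 0.15×55.845 = 8.377 g → 3.79 wt%.
Fe in (Mg₀.₈₈Fe₀.₁₂)₂SiO₄: molar mass 148.261 g/mol; 0.24×55.845 = 13.403 g → 9.04 wt%.
Difference = 3.79 − 9.04 = -5.25 percentage points.

-5.25 percentage points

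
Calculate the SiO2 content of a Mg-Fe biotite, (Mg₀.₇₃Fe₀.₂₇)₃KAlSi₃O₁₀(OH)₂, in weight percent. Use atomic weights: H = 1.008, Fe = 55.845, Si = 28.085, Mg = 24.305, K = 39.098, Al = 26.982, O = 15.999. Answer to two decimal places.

40.71 wt%

Molar mass of (Mg₀.₇₃Fe₀.₂₇)₃KAlSi₃O₁₀(OH)₂ = 2.19*24.305 + 0.81*55.845 + 1*39.098 + 1*26.982 + 3*28.085 + 12*15.999 + 2*1.008 = 442.801 g/mol.
Each formula unit contains 3 Si, equivalent to 3/1 = 3.0000 mol SiO2.
M(SiO2) = 1×28.085 + 2×15.999 = 60.083 g/mol.
Mass of SiO2 per formula unit = 3.0000 × 60.083 = 180.249 g.
SiO2 wt% = 180.249 / 442.801 × 100 = 40.71%.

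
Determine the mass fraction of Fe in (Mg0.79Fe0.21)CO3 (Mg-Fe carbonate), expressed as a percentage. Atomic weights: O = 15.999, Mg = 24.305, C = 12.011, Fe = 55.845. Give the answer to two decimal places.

12.90 weight percent

Formula mass = 0.79*24.305 + 0.21*55.845 + 1*12.011 + 3*15.999 = 90.936 g/mol, of which 11.727 g is Fe.
So Fe makes up 11.727/90.936 = 0.1290 of the mass, i.e. 12.90%.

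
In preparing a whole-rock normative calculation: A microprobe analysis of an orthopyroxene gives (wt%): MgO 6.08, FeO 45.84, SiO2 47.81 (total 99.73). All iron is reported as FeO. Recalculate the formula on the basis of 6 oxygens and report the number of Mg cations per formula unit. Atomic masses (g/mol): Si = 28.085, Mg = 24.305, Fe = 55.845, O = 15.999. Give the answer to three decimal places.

0.380 Mg apfu

6.08 wt% MgO ÷ 40.304 g/mol = 0.15085 mol, giving 0.15085 Mg and 0.15085 O.
45.84 wt% FeO ÷ 71.844 g/mol = 0.63805 mol, giving 0.63805 Fe and 0.63805 O.
47.81 wt% SiO2 ÷ 60.083 g/mol = 0.79573 mol, giving 0.79573 Si and 1.59146 O.
Oxygen sums to 2.38036; scaling by 6/2.38036 = 2.52063 puts the formula on 6 O.
Mg: 0.15085 × 2.52063 = 0.380 atoms per formula unit.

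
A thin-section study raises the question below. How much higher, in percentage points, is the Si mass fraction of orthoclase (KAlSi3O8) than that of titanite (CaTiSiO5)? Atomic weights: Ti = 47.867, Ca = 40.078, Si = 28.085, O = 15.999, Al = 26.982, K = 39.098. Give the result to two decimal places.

15.94 percentage points

M(KAlSi3O8) = 278.327 g/mol, so wt% Si = 84.255/278.327 × 100 = 30.27%.
M(CaTiSiO5) = 196.025 g/mol, so wt% Si = 28.085/196.025 × 100 = 14.33%.
30.27 − 14.33 = 15.94 pp.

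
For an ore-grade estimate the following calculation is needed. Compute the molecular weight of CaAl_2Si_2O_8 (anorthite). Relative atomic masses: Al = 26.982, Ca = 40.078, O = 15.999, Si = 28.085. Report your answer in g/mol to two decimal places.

278.20 g/mol

Ca: 1 × 40.078 = 40.0780
Al: 2 × 26.982 = 53.9640
Si: 2 × 28.085 = 56.1700
O: 8 × 15.999 = 127.9920
Summing the contributions gives the formula mass.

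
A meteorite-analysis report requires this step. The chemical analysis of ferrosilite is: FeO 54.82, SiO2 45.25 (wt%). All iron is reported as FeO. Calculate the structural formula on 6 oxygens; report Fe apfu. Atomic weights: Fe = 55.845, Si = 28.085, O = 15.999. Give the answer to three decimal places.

2.017 Fe apfu

54.82 wt% FeO ÷ 71.844 g/mol = 0.76304 mol, giving 0.76304 Fe and 0.76304 O.
45.25 wt% SiO2 ÷ 60.083 g/mol = 0.75312 mol, giving 0.75312 Si and 1.50624 O.
Oxygen sums to 2.26928; scaling by 6/2.26928 = 2.64401 puts the formula on 6 O.
Fe: 0.76304 × 2.64401 = 2.017 atoms per formula unit.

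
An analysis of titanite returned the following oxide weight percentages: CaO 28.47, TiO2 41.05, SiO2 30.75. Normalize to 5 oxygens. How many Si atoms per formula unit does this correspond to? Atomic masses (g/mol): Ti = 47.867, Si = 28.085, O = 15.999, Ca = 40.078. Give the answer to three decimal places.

28.47 wt% CaO ÷ 56.077 g/mol = 0.50769 mol, giving 0.50769 Ca and 0.50769 O.
41.05 wt% TiO2 ÷ 79.865 g/mol = 0.51399 mol, giving 0.51399 Ti and 1.02798 O.
30.75 wt% SiO2 ÷ 60.083 g/mol = 0.51179 mol, giving 0.51179 Si and 1.02358 O.
Oxygen sums to 2.55925; scaling by 5/2.55925 = 1.95370 puts the formula on 5 O.
Si: 0.51179 × 1.95370 = 1.000 atoms per formula unit.

1.000 Si apfu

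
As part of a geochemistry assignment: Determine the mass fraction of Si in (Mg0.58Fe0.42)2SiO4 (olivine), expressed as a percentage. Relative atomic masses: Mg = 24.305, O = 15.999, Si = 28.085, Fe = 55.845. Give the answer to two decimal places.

M((Mg0.58Fe0.42)2SiO4) = 167.185 g/mol.
Si contributes 1 × 28.085 = 28.085 g per mole.
28.085/167.185 = 0.1680 → 16.80%.

16.80 wt%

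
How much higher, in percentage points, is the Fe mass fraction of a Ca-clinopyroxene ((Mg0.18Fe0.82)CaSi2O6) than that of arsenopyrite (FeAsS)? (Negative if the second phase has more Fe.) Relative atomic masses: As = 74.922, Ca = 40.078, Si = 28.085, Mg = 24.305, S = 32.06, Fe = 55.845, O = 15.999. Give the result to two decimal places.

First mineral: 45.793 g Fe in 242.410 g formula = 18.89 wt% Fe.
Second mineral: 55.845 g Fe in 162.827 g formula = 34.30 wt% Fe.
18.89% − 34.30% gives a difference of -15.41 percentage points.

-15.41 percentage points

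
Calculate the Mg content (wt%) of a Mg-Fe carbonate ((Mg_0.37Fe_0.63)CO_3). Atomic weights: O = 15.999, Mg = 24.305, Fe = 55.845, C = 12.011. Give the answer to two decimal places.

M((Mg_0.37Fe_0.63)CO_3) = 104.183 g/mol.
Mg contributes 0.37 × 24.305 = 8.993 g per mole.
8.993/104.183 = 0.0863 → 8.63%.

8.63 wt%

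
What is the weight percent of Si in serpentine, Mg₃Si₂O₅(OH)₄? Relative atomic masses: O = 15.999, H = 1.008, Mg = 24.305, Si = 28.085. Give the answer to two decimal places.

20.27 wt%

Formula mass = 3·24.305 + 2·28.085 + 9·15.999 + 4·1.008 = 277.108 g/mol, of which 56.170 g is Si.
So Si makes up 56.170/277.108 = 0.2027 of the mass, i.e. 20.27%.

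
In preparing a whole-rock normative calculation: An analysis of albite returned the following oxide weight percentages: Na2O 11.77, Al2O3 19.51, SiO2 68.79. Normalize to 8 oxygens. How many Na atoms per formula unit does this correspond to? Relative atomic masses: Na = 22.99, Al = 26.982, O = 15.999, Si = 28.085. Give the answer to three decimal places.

0.995 Na apfu

Na2O: 11.77/61.979 = 0.18990 mol → 0.37980 mol Na, 0.18990 mol O.
Al2O3: 19.51/101.961 = 0.19135 mol → 0.38270 mol Al, 0.57405 mol O.
SiO2: 68.79/60.083 = 1.14492 mol → 1.14492 mol Si, 2.28984 mol O.
Total oxygen = 3.05379 mol. Normalization factor = 8/3.05379 = 2.61970.
Na per 8 O = 0.37980 × 2.61970 = 0.995.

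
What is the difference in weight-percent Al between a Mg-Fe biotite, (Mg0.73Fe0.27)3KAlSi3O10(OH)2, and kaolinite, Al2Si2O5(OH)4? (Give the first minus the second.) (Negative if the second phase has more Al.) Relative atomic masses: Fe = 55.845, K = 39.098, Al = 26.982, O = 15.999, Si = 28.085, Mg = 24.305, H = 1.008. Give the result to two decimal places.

First mineral: 26.982 g Al in 442.801 g formula = 6.09 wt% Al.
Second mineral: 53.964 g Al in 258.157 g formula = 20.90 wt% Al.
6.09% − 20.90% gives a difference of -14.81 percentage points.

-14.81 percentage points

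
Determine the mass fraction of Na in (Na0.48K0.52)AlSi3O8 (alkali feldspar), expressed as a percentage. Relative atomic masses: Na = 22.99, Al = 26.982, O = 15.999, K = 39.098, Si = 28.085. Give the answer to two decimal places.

4.08 mass %

Molar mass of (Na0.48K0.52)AlSi3O8: 0.48·22.99 + 0.52·39.098 + 1·26.982 + 3·28.085 + 8·15.999 = 270.595 g/mol.
Mass of Na per formula unit: 0.48 × 22.99 = 11.035 g.
Weight fraction Na = 11.035 / 270.595 = 0.0408.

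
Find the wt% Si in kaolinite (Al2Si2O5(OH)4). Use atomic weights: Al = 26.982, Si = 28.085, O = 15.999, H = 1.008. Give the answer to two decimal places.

Formula mass = 2·26.982 + 2·28.085 + 9·15.999 + 4·1.008 = 258.157 g/mol, of which 56.170 g is Si.
So Si makes up 56.170/258.157 = 0.2176 of the mass, i.e. 21.76%.

21.76 weight percent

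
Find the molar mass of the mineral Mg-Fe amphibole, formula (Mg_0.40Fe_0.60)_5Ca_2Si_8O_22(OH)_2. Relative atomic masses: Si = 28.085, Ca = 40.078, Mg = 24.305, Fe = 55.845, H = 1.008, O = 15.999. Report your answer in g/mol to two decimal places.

906.97 g/mol

M = 2×24.305 + 3×55.845 + 2×40.078 + 8×28.085 + 24×15.999 + 2×1.008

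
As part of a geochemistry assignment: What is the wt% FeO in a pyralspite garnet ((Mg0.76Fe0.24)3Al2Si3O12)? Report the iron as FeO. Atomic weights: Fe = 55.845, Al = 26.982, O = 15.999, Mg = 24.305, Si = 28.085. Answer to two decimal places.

12.15 wt%

M((Mg0.76Fe0.24)3Al2Si3O12) = 425.831 g/mol; M(FeO) = 71.844 g/mol.
Moles FeO per formula unit = 0.72 Fe ÷ 1 = 0.7200.
FeO fraction = (0.7200 × 71.844) / 425.831 = 51.728/425.831 = 0.1215.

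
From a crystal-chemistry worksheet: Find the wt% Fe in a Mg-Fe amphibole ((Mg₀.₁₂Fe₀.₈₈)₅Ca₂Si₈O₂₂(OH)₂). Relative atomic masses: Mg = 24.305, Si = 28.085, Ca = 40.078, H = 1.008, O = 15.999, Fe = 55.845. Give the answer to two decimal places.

Formula mass = 0.60×24.305 + 4.40×55.845 + 2×40.078 + 8×28.085 + 24×15.999 + 2×1.008 = 951.129 g/mol, of which 245.718 g is Fe.
So Fe makes up 245.718/951.129 = 0.2583 of the mass, i.e. 25.83%.

25.83 weight percent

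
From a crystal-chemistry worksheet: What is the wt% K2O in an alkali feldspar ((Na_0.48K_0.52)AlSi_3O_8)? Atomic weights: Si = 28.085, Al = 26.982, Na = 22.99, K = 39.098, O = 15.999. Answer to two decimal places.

9.05 wt%

Formula mass = 270.595 g/mol.
0.52 K → 0.2600 mol K2O per formula unit; M(K2O) = 94.195, so K2O mass = 24.491 g.
24.491/270.595 × 100 = 9.05 wt%.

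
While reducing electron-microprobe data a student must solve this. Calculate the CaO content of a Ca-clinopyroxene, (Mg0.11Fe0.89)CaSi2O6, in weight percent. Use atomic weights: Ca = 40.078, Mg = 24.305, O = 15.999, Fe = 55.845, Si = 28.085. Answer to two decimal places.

Formula mass = 244.618 g/mol.
1 Ca → 1.0000 mol CaO per formula unit; M(CaO) = 56.077, so CaO mass = 56.077 g.
56.077/244.618 × 100 = 22.92 wt%.

22.92 wt%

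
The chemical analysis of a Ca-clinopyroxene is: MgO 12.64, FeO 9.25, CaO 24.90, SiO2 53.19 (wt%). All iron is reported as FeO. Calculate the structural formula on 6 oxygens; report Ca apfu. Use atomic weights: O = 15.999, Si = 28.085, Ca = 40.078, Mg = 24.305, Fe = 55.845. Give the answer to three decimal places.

12.64 wt% MgO ÷ 40.304 g/mol = 0.31362 mol, giving 0.31362 Mg and 0.31362 O.
9.25 wt% FeO ÷ 71.844 g/mol = 0.12875 mol, giving 0.12875 Fe and 0.12875 O.
24.90 wt% CaO ÷ 56.077 g/mol = 0.44403 mol, giving 0.44403 Ca and 0.44403 O.
53.19 wt% SiO2 ÷ 60.083 g/mol = 0.88528 mol, giving 0.88528 Si and 1.77056 O.
Oxygen sums to 2.65696; scaling by 6/2.65696 = 2.25822 puts the formula on 6 O.
Ca: 0.44403 × 2.25822 = 1.003 atoms per formula unit.

1.003 Ca apfu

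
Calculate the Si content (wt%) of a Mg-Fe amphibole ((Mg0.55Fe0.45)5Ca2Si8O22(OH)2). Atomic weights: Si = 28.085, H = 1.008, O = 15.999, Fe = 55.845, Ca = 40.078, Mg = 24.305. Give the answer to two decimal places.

25.44 wt%

Molar mass of (Mg0.55Fe0.45)5Ca2Si8O22(OH)2: 2.75×24.305 + 2.25×55.845 + 2×40.078 + 8×28.085 + 24×15.999 + 2×1.008 = 883.318 g/mol.
Mass of Si per formula unit: 8 × 28.085 = 224.680 g.
Weight fraction Si = 224.680 / 883.318 = 0.2544.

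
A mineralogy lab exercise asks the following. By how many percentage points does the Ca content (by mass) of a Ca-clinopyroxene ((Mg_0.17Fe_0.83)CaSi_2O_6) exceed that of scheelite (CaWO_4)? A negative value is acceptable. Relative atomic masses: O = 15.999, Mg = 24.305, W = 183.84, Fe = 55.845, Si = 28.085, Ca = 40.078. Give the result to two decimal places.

First mineral: 40.078 g Ca in 242.725 g formula = 16.51 wt% Ca.
Second mineral: 40.078 g Ca in 287.914 g formula = 13.92 wt% Ca.
16.51% − 13.92% gives a difference of 2.59 percentage points.

2.59 percentage points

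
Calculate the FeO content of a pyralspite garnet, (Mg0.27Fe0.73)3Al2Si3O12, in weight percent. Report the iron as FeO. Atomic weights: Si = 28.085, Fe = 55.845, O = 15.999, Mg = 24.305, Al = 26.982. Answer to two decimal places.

33.32 wt%

Formula mass = 472.195 g/mol.
2.19 Fe → 2.1900 mol FeO per formula unit; M(FeO) = 71.844, so FeO mass = 157.338 g.
157.338/472.195 × 100 = 33.32 wt%.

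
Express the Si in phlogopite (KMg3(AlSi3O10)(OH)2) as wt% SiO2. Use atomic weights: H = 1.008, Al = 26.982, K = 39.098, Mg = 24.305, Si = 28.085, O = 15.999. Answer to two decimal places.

43.20 wt%

Molar mass of KMg3(AlSi3O10)(OH)2 = 1*39.098 + 3*24.305 + 1*26.982 + 3*28.085 + 12*15.999 + 2*1.008 = 417.254 g/mol.
Each formula unit contains 3 Si, equivalent to 3/1 = 3.0000 mol SiO2.
M(SiO2) = 1×28.085 + 2×15.999 = 60.083 g/mol.
Mass of SiO2 per formula unit = 3.0000 × 60.083 = 180.249 g.
SiO2 wt% = 180.249 / 417.254 × 100 = 43.20%.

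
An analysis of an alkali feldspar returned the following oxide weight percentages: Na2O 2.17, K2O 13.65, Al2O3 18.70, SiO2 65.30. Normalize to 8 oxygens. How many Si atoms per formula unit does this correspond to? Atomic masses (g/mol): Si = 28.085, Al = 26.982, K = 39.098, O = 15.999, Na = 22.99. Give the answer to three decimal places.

2.994 Si apfu

Na2O (M=61.979): mol = 0.03501; Na = 0.07002, O = 0.03501.
K2O (M=94.195): mol = 0.14491; K = 0.28982, O = 0.14491.
Al2O3 (M=101.961): mol = 0.18340; Al = 0.36680, O = 0.55020.
SiO2 (M=60.083): mol = 1.08683; Si = 1.08683, O = 2.17366.
ΣO = 2.90378; factor = 8/ΣO = 2.75503.
Si apfu = 1.08683 × 2.75503 = 2.994.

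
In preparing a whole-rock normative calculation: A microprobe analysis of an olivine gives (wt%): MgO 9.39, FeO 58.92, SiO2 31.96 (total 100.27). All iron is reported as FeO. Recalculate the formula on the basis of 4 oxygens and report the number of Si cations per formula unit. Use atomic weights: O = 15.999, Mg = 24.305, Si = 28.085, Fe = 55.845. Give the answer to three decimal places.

1.005 Si apfu

MgO: 9.39/40.304 = 0.23298 mol → 0.23298 mol Mg, 0.23298 mol O.
FeO: 58.92/71.844 = 0.82011 mol → 0.82011 mol Fe, 0.82011 mol O.
SiO2: 31.96/60.083 = 0.53193 mol → 0.53193 mol Si, 1.06386 mol O.
Total oxygen = 2.11695 mol. Normalization factor = 4/2.11695 = 1.88951.
Si per 4 O = 0.53193 × 1.88951 = 1.005.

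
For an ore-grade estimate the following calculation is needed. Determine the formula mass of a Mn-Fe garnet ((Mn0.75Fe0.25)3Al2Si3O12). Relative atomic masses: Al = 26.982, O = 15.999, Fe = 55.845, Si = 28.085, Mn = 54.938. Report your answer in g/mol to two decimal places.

495.70 g/mol

The formula mass is the sum 2.25×54.938 + 0.75×55.845 + 2×26.982 + 3×28.085 + 12×15.999.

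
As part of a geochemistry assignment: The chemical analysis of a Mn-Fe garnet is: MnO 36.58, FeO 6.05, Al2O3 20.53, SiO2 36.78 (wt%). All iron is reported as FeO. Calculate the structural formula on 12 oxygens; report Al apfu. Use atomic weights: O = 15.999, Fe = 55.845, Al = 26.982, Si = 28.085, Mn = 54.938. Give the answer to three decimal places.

1.990 Al apfu

MnO: 36.58/70.937 = 0.51567 mol → 0.51567 mol Mn, 0.51567 mol O.
FeO: 6.05/71.844 = 0.08421 mol → 0.08421 mol Fe, 0.08421 mol O.
Al2O3: 20.53/101.961 = 0.20135 mol → 0.40270 mol Al, 0.60405 mol O.
SiO2: 36.78/60.083 = 0.61215 mol → 0.61215 mol Si, 1.22430 mol O.
Total oxygen = 2.42823 mol. Normalization factor = 12/2.42823 = 4.94187.
Al per 12 O = 0.40270 × 4.94187 = 1.990.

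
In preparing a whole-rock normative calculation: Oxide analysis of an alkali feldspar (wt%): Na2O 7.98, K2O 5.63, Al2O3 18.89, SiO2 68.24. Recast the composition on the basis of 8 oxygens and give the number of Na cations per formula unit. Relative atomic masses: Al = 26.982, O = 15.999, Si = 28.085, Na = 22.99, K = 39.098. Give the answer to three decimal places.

Na2O (M=61.979): mol = 0.12875; Na = 0.25750, O = 0.12875.
K2O (M=94.195): mol = 0.05977; K = 0.11954, O = 0.05977.
Al2O3 (M=101.961): mol = 0.18527; Al = 0.37054, O = 0.55581.
SiO2 (M=60.083): mol = 1.13576; Si = 1.13576, O = 2.27152.
ΣO = 3.01585; factor = 8/ΣO = 2.65265.
Na apfu = 0.25750 × 2.65265 = 0.683.

0.683 Na apfu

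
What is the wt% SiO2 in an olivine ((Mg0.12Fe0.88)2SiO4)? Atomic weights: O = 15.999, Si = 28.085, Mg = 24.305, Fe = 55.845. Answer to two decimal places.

30.62 wt%

Formula mass = 196.201 g/mol.
1 Si → 1.0000 mol SiO2 per formula unit; M(SiO2) = 60.083, so SiO2 mass = 60.083 g.
60.083/196.201 × 100 = 30.62 wt%.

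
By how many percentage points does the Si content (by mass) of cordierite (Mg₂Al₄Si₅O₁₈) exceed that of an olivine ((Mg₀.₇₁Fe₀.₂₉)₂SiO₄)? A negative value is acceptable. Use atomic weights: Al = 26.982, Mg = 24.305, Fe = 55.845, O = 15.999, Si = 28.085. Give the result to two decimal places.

6.34 percentage points

M(Mg₂Al₄Si₅O₁₈) = 584.945 g/mol, so wt% Si = 140.425/584.945 × 100 = 24.01%.
M((Mg₀.₇₁Fe₀.₂₉)₂SiO₄) = 158.984 g/mol, so wt% Si = 28.085/158.984 × 100 = 17.67%.
24.01 − 17.67 = 6.34 pp.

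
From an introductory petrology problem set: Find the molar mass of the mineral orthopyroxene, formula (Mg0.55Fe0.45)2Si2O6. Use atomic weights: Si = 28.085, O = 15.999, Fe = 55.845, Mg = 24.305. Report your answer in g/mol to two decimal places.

M = 1.10×24.305 + 0.90×55.845 + 2×28.085 + 6×15.999

229.16 g/mol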